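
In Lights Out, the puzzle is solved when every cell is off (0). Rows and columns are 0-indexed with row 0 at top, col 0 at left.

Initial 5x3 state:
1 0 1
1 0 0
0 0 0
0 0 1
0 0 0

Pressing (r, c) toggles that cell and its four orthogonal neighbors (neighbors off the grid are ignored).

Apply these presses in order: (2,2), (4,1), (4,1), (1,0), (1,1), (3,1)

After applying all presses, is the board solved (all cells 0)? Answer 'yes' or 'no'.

After press 1 at (2,2):
1 0 1
1 0 1
0 1 1
0 0 0
0 0 0

After press 2 at (4,1):
1 0 1
1 0 1
0 1 1
0 1 0
1 1 1

After press 3 at (4,1):
1 0 1
1 0 1
0 1 1
0 0 0
0 0 0

After press 4 at (1,0):
0 0 1
0 1 1
1 1 1
0 0 0
0 0 0

After press 5 at (1,1):
0 1 1
1 0 0
1 0 1
0 0 0
0 0 0

After press 6 at (3,1):
0 1 1
1 0 0
1 1 1
1 1 1
0 1 0

Lights still on: 10

Answer: no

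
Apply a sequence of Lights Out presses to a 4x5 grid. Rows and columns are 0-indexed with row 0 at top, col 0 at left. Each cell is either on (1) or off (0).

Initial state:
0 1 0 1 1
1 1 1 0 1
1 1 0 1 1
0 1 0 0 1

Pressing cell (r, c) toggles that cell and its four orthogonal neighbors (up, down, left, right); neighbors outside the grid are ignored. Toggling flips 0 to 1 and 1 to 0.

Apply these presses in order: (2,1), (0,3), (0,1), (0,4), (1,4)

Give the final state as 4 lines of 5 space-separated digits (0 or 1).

After press 1 at (2,1):
0 1 0 1 1
1 0 1 0 1
0 0 1 1 1
0 0 0 0 1

After press 2 at (0,3):
0 1 1 0 0
1 0 1 1 1
0 0 1 1 1
0 0 0 0 1

After press 3 at (0,1):
1 0 0 0 0
1 1 1 1 1
0 0 1 1 1
0 0 0 0 1

After press 4 at (0,4):
1 0 0 1 1
1 1 1 1 0
0 0 1 1 1
0 0 0 0 1

After press 5 at (1,4):
1 0 0 1 0
1 1 1 0 1
0 0 1 1 0
0 0 0 0 1

Answer: 1 0 0 1 0
1 1 1 0 1
0 0 1 1 0
0 0 0 0 1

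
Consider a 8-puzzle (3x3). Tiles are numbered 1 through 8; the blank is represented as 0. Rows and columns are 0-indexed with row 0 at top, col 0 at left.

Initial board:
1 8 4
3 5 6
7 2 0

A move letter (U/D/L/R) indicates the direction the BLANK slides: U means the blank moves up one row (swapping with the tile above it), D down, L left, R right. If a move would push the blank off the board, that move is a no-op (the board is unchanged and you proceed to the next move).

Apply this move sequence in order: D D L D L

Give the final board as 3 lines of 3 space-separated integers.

Answer: 1 8 4
3 5 6
0 7 2

Derivation:
After move 1 (D):
1 8 4
3 5 6
7 2 0

After move 2 (D):
1 8 4
3 5 6
7 2 0

After move 3 (L):
1 8 4
3 5 6
7 0 2

After move 4 (D):
1 8 4
3 5 6
7 0 2

After move 5 (L):
1 8 4
3 5 6
0 7 2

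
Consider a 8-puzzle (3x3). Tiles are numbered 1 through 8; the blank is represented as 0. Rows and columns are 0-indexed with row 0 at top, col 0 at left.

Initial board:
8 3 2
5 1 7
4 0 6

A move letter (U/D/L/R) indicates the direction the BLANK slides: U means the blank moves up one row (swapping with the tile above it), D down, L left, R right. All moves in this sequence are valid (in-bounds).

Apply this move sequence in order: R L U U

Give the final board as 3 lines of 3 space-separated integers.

Answer: 8 0 2
5 3 7
4 1 6

Derivation:
After move 1 (R):
8 3 2
5 1 7
4 6 0

After move 2 (L):
8 3 2
5 1 7
4 0 6

After move 3 (U):
8 3 2
5 0 7
4 1 6

After move 4 (U):
8 0 2
5 3 7
4 1 6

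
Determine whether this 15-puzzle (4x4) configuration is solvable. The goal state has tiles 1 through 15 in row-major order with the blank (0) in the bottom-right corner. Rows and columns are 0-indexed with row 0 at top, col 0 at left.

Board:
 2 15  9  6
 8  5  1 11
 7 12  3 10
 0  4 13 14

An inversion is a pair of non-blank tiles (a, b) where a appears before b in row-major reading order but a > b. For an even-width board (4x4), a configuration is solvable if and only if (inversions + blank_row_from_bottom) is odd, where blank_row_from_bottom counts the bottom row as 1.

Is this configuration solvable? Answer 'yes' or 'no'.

Answer: no

Derivation:
Inversions: 43
Blank is in row 3 (0-indexed from top), which is row 1 counting from the bottom (bottom = 1).
43 + 1 = 44, which is even, so the puzzle is not solvable.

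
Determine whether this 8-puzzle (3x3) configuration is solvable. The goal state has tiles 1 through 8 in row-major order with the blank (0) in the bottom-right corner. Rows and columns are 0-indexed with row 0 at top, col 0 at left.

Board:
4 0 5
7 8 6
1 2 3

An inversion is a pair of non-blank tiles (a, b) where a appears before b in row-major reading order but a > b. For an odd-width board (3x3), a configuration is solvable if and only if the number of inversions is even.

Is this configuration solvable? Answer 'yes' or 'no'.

Inversions (pairs i<j in row-major order where tile[i] > tile[j] > 0): 17
17 is odd, so the puzzle is not solvable.

Answer: no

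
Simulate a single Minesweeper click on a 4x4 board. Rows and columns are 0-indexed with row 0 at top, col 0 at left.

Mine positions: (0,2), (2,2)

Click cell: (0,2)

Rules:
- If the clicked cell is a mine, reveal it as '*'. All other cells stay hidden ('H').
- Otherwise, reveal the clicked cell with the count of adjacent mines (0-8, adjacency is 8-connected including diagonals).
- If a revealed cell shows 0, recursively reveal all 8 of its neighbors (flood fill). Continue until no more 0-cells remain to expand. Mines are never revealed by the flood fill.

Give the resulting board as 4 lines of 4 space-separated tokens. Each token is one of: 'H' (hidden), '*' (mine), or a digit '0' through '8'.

H H * H
H H H H
H H H H
H H H H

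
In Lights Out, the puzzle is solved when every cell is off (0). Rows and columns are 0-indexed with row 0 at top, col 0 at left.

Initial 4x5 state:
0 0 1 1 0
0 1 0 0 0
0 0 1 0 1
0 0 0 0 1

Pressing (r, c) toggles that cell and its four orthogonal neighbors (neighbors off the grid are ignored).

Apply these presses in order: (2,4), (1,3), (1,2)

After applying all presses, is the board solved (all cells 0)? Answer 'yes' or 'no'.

After press 1 at (2,4):
0 0 1 1 0
0 1 0 0 1
0 0 1 1 0
0 0 0 0 0

After press 2 at (1,3):
0 0 1 0 0
0 1 1 1 0
0 0 1 0 0
0 0 0 0 0

After press 3 at (1,2):
0 0 0 0 0
0 0 0 0 0
0 0 0 0 0
0 0 0 0 0

Lights still on: 0

Answer: yes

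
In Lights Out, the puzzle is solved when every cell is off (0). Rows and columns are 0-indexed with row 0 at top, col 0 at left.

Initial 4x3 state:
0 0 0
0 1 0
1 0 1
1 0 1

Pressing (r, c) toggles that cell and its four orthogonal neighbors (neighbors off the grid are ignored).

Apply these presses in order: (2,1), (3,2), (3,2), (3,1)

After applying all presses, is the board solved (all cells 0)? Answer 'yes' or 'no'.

After press 1 at (2,1):
0 0 0
0 0 0
0 1 0
1 1 1

After press 2 at (3,2):
0 0 0
0 0 0
0 1 1
1 0 0

After press 3 at (3,2):
0 0 0
0 0 0
0 1 0
1 1 1

After press 4 at (3,1):
0 0 0
0 0 0
0 0 0
0 0 0

Lights still on: 0

Answer: yes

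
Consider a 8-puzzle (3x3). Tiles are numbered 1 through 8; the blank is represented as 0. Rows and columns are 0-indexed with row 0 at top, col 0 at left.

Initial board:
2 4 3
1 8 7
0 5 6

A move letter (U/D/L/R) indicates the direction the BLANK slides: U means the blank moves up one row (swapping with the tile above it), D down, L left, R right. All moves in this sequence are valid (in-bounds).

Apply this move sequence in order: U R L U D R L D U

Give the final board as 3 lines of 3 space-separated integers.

After move 1 (U):
2 4 3
0 8 7
1 5 6

After move 2 (R):
2 4 3
8 0 7
1 5 6

After move 3 (L):
2 4 3
0 8 7
1 5 6

After move 4 (U):
0 4 3
2 8 7
1 5 6

After move 5 (D):
2 4 3
0 8 7
1 5 6

After move 6 (R):
2 4 3
8 0 7
1 5 6

After move 7 (L):
2 4 3
0 8 7
1 5 6

After move 8 (D):
2 4 3
1 8 7
0 5 6

After move 9 (U):
2 4 3
0 8 7
1 5 6

Answer: 2 4 3
0 8 7
1 5 6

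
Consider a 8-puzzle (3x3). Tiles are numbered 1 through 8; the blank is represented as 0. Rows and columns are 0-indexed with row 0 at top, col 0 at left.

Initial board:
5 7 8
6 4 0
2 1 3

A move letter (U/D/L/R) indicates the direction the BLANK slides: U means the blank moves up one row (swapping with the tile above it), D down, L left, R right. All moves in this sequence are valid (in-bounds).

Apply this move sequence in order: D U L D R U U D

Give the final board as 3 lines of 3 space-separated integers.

Answer: 5 7 8
6 1 0
2 3 4

Derivation:
After move 1 (D):
5 7 8
6 4 3
2 1 0

After move 2 (U):
5 7 8
6 4 0
2 1 3

After move 3 (L):
5 7 8
6 0 4
2 1 3

After move 4 (D):
5 7 8
6 1 4
2 0 3

After move 5 (R):
5 7 8
6 1 4
2 3 0

After move 6 (U):
5 7 8
6 1 0
2 3 4

After move 7 (U):
5 7 0
6 1 8
2 3 4

After move 8 (D):
5 7 8
6 1 0
2 3 4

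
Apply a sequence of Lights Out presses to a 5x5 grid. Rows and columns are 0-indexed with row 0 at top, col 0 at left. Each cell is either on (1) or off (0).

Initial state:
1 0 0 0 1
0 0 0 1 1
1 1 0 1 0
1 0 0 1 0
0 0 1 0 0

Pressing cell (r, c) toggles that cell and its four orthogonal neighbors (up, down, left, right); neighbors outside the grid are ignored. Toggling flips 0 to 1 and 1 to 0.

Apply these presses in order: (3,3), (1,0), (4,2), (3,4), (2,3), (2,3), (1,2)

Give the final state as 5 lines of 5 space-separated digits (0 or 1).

Answer: 0 0 1 0 1
1 0 1 0 1
0 1 1 0 1
1 0 0 1 0
0 1 0 0 1

Derivation:
After press 1 at (3,3):
1 0 0 0 1
0 0 0 1 1
1 1 0 0 0
1 0 1 0 1
0 0 1 1 0

After press 2 at (1,0):
0 0 0 0 1
1 1 0 1 1
0 1 0 0 0
1 0 1 0 1
0 0 1 1 0

After press 3 at (4,2):
0 0 0 0 1
1 1 0 1 1
0 1 0 0 0
1 0 0 0 1
0 1 0 0 0

After press 4 at (3,4):
0 0 0 0 1
1 1 0 1 1
0 1 0 0 1
1 0 0 1 0
0 1 0 0 1

After press 5 at (2,3):
0 0 0 0 1
1 1 0 0 1
0 1 1 1 0
1 0 0 0 0
0 1 0 0 1

After press 6 at (2,3):
0 0 0 0 1
1 1 0 1 1
0 1 0 0 1
1 0 0 1 0
0 1 0 0 1

After press 7 at (1,2):
0 0 1 0 1
1 0 1 0 1
0 1 1 0 1
1 0 0 1 0
0 1 0 0 1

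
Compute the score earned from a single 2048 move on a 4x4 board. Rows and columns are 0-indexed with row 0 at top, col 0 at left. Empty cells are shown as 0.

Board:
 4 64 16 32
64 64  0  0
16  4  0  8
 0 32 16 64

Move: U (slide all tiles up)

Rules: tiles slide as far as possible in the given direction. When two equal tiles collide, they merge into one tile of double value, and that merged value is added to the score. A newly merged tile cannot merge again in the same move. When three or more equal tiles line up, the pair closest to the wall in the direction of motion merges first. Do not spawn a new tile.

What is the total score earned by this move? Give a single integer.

Slide up:
col 0: [4, 64, 16, 0] -> [4, 64, 16, 0]  score +0 (running 0)
col 1: [64, 64, 4, 32] -> [128, 4, 32, 0]  score +128 (running 128)
col 2: [16, 0, 0, 16] -> [32, 0, 0, 0]  score +32 (running 160)
col 3: [32, 0, 8, 64] -> [32, 8, 64, 0]  score +0 (running 160)
Board after move:
  4 128  32  32
 64   4   0   8
 16  32   0  64
  0   0   0   0

Answer: 160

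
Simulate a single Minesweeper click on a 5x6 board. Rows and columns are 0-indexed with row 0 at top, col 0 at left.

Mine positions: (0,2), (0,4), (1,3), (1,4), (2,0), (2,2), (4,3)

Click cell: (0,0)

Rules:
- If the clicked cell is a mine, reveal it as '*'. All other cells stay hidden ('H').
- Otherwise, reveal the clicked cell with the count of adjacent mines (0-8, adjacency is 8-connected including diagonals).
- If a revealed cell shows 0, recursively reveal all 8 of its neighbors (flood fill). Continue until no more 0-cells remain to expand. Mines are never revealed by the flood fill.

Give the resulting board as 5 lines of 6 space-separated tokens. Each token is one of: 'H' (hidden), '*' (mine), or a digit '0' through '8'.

0 1 H H H H
1 3 H H H H
H H H H H H
H H H H H H
H H H H H H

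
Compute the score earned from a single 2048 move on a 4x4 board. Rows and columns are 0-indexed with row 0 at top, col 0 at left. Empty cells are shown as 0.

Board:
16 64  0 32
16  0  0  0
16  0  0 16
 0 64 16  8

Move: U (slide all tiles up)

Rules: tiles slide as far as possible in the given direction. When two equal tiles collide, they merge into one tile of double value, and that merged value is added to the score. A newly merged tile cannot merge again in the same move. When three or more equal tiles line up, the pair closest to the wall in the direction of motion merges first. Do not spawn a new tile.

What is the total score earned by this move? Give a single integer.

Answer: 160

Derivation:
Slide up:
col 0: [16, 16, 16, 0] -> [32, 16, 0, 0]  score +32 (running 32)
col 1: [64, 0, 0, 64] -> [128, 0, 0, 0]  score +128 (running 160)
col 2: [0, 0, 0, 16] -> [16, 0, 0, 0]  score +0 (running 160)
col 3: [32, 0, 16, 8] -> [32, 16, 8, 0]  score +0 (running 160)
Board after move:
 32 128  16  32
 16   0   0  16
  0   0   0   8
  0   0   0   0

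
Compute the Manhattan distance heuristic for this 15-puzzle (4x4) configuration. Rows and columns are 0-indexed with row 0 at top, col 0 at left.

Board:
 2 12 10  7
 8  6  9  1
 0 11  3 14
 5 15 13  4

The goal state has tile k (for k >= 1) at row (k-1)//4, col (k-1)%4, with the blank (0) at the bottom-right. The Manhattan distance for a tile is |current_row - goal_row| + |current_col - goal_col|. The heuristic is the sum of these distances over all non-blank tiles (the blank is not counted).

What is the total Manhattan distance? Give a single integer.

Tile 2: (0,0)->(0,1) = 1
Tile 12: (0,1)->(2,3) = 4
Tile 10: (0,2)->(2,1) = 3
Tile 7: (0,3)->(1,2) = 2
Tile 8: (1,0)->(1,3) = 3
Tile 6: (1,1)->(1,1) = 0
Tile 9: (1,2)->(2,0) = 3
Tile 1: (1,3)->(0,0) = 4
Tile 11: (2,1)->(2,2) = 1
Tile 3: (2,2)->(0,2) = 2
Tile 14: (2,3)->(3,1) = 3
Tile 5: (3,0)->(1,0) = 2
Tile 15: (3,1)->(3,2) = 1
Tile 13: (3,2)->(3,0) = 2
Tile 4: (3,3)->(0,3) = 3
Sum: 1 + 4 + 3 + 2 + 3 + 0 + 3 + 4 + 1 + 2 + 3 + 2 + 1 + 2 + 3 = 34

Answer: 34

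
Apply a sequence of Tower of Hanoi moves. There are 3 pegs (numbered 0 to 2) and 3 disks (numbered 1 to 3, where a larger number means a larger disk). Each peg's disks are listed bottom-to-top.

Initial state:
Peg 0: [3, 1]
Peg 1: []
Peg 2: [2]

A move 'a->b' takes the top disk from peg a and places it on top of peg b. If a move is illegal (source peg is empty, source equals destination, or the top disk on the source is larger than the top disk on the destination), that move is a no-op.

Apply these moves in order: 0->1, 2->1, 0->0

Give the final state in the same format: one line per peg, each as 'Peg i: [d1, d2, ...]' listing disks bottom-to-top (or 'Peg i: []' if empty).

After move 1 (0->1):
Peg 0: [3]
Peg 1: [1]
Peg 2: [2]

After move 2 (2->1):
Peg 0: [3]
Peg 1: [1]
Peg 2: [2]

After move 3 (0->0):
Peg 0: [3]
Peg 1: [1]
Peg 2: [2]

Answer: Peg 0: [3]
Peg 1: [1]
Peg 2: [2]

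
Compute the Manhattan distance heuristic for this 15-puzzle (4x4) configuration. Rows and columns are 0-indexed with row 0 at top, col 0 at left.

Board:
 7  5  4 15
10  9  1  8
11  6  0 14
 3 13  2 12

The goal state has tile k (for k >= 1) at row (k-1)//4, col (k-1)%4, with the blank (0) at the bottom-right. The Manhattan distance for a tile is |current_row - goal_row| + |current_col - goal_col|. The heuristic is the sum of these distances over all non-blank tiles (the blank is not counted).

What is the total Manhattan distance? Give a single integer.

Tile 7: at (0,0), goal (1,2), distance |0-1|+|0-2| = 3
Tile 5: at (0,1), goal (1,0), distance |0-1|+|1-0| = 2
Tile 4: at (0,2), goal (0,3), distance |0-0|+|2-3| = 1
Tile 15: at (0,3), goal (3,2), distance |0-3|+|3-2| = 4
Tile 10: at (1,0), goal (2,1), distance |1-2|+|0-1| = 2
Tile 9: at (1,1), goal (2,0), distance |1-2|+|1-0| = 2
Tile 1: at (1,2), goal (0,0), distance |1-0|+|2-0| = 3
Tile 8: at (1,3), goal (1,3), distance |1-1|+|3-3| = 0
Tile 11: at (2,0), goal (2,2), distance |2-2|+|0-2| = 2
Tile 6: at (2,1), goal (1,1), distance |2-1|+|1-1| = 1
Tile 14: at (2,3), goal (3,1), distance |2-3|+|3-1| = 3
Tile 3: at (3,0), goal (0,2), distance |3-0|+|0-2| = 5
Tile 13: at (3,1), goal (3,0), distance |3-3|+|1-0| = 1
Tile 2: at (3,2), goal (0,1), distance |3-0|+|2-1| = 4
Tile 12: at (3,3), goal (2,3), distance |3-2|+|3-3| = 1
Sum: 3 + 2 + 1 + 4 + 2 + 2 + 3 + 0 + 2 + 1 + 3 + 5 + 1 + 4 + 1 = 34

Answer: 34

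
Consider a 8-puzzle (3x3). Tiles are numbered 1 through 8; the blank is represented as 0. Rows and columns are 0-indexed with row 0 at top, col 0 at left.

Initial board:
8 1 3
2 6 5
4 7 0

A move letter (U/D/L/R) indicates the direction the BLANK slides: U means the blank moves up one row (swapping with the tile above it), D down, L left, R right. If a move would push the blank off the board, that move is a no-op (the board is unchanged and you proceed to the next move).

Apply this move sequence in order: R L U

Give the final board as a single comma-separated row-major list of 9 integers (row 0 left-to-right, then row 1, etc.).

Answer: 8, 1, 3, 2, 0, 5, 4, 6, 7

Derivation:
After move 1 (R):
8 1 3
2 6 5
4 7 0

After move 2 (L):
8 1 3
2 6 5
4 0 7

After move 3 (U):
8 1 3
2 0 5
4 6 7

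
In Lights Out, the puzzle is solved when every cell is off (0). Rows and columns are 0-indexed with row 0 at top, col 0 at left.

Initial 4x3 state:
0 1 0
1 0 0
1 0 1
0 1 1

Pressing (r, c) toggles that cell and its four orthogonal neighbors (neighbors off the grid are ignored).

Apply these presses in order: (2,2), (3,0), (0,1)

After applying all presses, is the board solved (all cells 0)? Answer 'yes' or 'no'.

After press 1 at (2,2):
0 1 0
1 0 1
1 1 0
0 1 0

After press 2 at (3,0):
0 1 0
1 0 1
0 1 0
1 0 0

After press 3 at (0,1):
1 0 1
1 1 1
0 1 0
1 0 0

Lights still on: 7

Answer: no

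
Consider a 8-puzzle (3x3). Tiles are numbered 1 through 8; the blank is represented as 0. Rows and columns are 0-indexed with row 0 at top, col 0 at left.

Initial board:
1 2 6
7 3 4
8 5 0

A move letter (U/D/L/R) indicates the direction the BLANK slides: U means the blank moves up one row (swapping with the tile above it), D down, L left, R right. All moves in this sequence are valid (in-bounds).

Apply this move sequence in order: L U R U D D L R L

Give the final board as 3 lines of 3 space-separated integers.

Answer: 1 2 6
7 4 5
8 0 3

Derivation:
After move 1 (L):
1 2 6
7 3 4
8 0 5

After move 2 (U):
1 2 6
7 0 4
8 3 5

After move 3 (R):
1 2 6
7 4 0
8 3 5

After move 4 (U):
1 2 0
7 4 6
8 3 5

After move 5 (D):
1 2 6
7 4 0
8 3 5

After move 6 (D):
1 2 6
7 4 5
8 3 0

After move 7 (L):
1 2 6
7 4 5
8 0 3

After move 8 (R):
1 2 6
7 4 5
8 3 0

After move 9 (L):
1 2 6
7 4 5
8 0 3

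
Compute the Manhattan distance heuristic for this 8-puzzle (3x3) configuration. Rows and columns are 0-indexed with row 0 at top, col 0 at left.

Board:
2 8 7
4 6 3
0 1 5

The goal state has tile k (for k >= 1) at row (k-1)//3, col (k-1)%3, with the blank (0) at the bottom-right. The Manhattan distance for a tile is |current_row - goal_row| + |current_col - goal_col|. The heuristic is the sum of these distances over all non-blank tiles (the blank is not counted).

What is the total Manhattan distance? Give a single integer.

Tile 2: (0,0)->(0,1) = 1
Tile 8: (0,1)->(2,1) = 2
Tile 7: (0,2)->(2,0) = 4
Tile 4: (1,0)->(1,0) = 0
Tile 6: (1,1)->(1,2) = 1
Tile 3: (1,2)->(0,2) = 1
Tile 1: (2,1)->(0,0) = 3
Tile 5: (2,2)->(1,1) = 2
Sum: 1 + 2 + 4 + 0 + 1 + 1 + 3 + 2 = 14

Answer: 14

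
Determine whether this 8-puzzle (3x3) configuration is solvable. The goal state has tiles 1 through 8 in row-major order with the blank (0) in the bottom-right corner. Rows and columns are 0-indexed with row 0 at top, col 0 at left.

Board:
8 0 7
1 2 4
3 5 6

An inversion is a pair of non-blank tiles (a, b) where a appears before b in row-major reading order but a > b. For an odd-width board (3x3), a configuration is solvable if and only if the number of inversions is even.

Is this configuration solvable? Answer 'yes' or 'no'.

Inversions (pairs i<j in row-major order where tile[i] > tile[j] > 0): 14
14 is even, so the puzzle is solvable.

Answer: yes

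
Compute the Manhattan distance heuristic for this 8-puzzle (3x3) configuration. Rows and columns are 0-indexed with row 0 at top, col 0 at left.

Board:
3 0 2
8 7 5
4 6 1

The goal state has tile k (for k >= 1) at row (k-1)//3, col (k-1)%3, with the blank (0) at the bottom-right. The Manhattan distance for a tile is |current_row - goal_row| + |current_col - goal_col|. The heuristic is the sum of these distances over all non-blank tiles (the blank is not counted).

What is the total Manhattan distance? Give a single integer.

Answer: 15

Derivation:
Tile 3: (0,0)->(0,2) = 2
Tile 2: (0,2)->(0,1) = 1
Tile 8: (1,0)->(2,1) = 2
Tile 7: (1,1)->(2,0) = 2
Tile 5: (1,2)->(1,1) = 1
Tile 4: (2,0)->(1,0) = 1
Tile 6: (2,1)->(1,2) = 2
Tile 1: (2,2)->(0,0) = 4
Sum: 2 + 1 + 2 + 2 + 1 + 1 + 2 + 4 = 15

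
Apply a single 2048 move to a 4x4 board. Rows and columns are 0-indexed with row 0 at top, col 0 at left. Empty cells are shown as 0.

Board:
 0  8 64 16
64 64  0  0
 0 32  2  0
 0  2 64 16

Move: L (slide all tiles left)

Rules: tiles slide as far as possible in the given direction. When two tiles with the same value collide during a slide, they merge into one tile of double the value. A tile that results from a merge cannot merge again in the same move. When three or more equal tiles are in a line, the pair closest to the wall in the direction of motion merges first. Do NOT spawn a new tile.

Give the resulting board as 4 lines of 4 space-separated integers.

Slide left:
row 0: [0, 8, 64, 16] -> [8, 64, 16, 0]
row 1: [64, 64, 0, 0] -> [128, 0, 0, 0]
row 2: [0, 32, 2, 0] -> [32, 2, 0, 0]
row 3: [0, 2, 64, 16] -> [2, 64, 16, 0]

Answer:   8  64  16   0
128   0   0   0
 32   2   0   0
  2  64  16   0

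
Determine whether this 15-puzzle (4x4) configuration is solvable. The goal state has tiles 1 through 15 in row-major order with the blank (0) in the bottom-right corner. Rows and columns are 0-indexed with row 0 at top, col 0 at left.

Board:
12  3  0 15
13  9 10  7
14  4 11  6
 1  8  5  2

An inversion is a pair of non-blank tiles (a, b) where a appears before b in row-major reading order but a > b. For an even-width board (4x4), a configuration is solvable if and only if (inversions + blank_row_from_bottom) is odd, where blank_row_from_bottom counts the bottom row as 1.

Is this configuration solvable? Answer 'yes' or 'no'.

Answer: no

Derivation:
Inversions: 74
Blank is in row 0 (0-indexed from top), which is row 4 counting from the bottom (bottom = 1).
74 + 4 = 78, which is even, so the puzzle is not solvable.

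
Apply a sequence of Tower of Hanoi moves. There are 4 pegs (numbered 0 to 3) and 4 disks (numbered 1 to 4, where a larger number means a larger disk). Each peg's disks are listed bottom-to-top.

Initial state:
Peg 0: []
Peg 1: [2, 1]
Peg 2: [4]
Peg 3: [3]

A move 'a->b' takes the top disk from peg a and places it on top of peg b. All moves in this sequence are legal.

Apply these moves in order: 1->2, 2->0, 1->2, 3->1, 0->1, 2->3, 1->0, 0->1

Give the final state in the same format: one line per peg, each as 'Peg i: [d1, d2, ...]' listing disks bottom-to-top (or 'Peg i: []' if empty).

Answer: Peg 0: []
Peg 1: [3, 1]
Peg 2: [4]
Peg 3: [2]

Derivation:
After move 1 (1->2):
Peg 0: []
Peg 1: [2]
Peg 2: [4, 1]
Peg 3: [3]

After move 2 (2->0):
Peg 0: [1]
Peg 1: [2]
Peg 2: [4]
Peg 3: [3]

After move 3 (1->2):
Peg 0: [1]
Peg 1: []
Peg 2: [4, 2]
Peg 3: [3]

After move 4 (3->1):
Peg 0: [1]
Peg 1: [3]
Peg 2: [4, 2]
Peg 3: []

After move 5 (0->1):
Peg 0: []
Peg 1: [3, 1]
Peg 2: [4, 2]
Peg 3: []

After move 6 (2->3):
Peg 0: []
Peg 1: [3, 1]
Peg 2: [4]
Peg 3: [2]

After move 7 (1->0):
Peg 0: [1]
Peg 1: [3]
Peg 2: [4]
Peg 3: [2]

After move 8 (0->1):
Peg 0: []
Peg 1: [3, 1]
Peg 2: [4]
Peg 3: [2]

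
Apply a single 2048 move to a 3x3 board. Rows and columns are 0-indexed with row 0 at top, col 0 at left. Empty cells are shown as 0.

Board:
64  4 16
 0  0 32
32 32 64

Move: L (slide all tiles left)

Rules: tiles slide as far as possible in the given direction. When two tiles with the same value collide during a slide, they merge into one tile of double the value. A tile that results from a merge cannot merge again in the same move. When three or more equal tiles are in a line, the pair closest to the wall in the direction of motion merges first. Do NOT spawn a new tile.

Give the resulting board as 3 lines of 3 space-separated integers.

Slide left:
row 0: [64, 4, 16] -> [64, 4, 16]
row 1: [0, 0, 32] -> [32, 0, 0]
row 2: [32, 32, 64] -> [64, 64, 0]

Answer: 64  4 16
32  0  0
64 64  0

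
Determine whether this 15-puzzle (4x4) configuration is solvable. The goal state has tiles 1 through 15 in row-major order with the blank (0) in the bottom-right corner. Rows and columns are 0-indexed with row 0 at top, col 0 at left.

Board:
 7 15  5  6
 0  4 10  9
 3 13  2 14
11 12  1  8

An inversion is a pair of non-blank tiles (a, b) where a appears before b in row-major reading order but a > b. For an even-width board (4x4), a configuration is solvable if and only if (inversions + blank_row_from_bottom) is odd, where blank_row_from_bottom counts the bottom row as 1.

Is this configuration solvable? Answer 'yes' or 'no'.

Answer: no

Derivation:
Inversions: 55
Blank is in row 1 (0-indexed from top), which is row 3 counting from the bottom (bottom = 1).
55 + 3 = 58, which is even, so the puzzle is not solvable.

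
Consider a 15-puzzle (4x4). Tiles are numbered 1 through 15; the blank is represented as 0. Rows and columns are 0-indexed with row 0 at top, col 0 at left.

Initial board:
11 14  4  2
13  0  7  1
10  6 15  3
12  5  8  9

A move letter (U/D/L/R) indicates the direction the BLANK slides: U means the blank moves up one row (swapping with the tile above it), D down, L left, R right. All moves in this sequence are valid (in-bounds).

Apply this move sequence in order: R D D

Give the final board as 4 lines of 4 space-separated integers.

Answer: 11 14  4  2
13  7 15  1
10  6  8  3
12  5  0  9

Derivation:
After move 1 (R):
11 14  4  2
13  7  0  1
10  6 15  3
12  5  8  9

After move 2 (D):
11 14  4  2
13  7 15  1
10  6  0  3
12  5  8  9

After move 3 (D):
11 14  4  2
13  7 15  1
10  6  8  3
12  5  0  9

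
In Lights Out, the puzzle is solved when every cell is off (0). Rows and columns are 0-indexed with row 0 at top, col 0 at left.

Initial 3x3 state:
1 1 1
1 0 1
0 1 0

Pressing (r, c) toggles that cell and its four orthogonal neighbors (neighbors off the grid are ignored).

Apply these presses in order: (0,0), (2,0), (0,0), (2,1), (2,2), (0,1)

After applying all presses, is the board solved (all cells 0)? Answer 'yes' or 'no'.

Answer: yes

Derivation:
After press 1 at (0,0):
0 0 1
0 0 1
0 1 0

After press 2 at (2,0):
0 0 1
1 0 1
1 0 0

After press 3 at (0,0):
1 1 1
0 0 1
1 0 0

After press 4 at (2,1):
1 1 1
0 1 1
0 1 1

After press 5 at (2,2):
1 1 1
0 1 0
0 0 0

After press 6 at (0,1):
0 0 0
0 0 0
0 0 0

Lights still on: 0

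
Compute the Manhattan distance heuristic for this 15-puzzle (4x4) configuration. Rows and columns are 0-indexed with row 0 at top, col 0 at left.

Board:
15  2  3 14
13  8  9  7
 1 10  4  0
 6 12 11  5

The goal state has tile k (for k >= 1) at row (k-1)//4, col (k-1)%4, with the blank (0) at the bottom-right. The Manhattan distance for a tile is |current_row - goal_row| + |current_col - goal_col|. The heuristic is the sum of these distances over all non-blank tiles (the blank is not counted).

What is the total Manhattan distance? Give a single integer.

Tile 15: at (0,0), goal (3,2), distance |0-3|+|0-2| = 5
Tile 2: at (0,1), goal (0,1), distance |0-0|+|1-1| = 0
Tile 3: at (0,2), goal (0,2), distance |0-0|+|2-2| = 0
Tile 14: at (0,3), goal (3,1), distance |0-3|+|3-1| = 5
Tile 13: at (1,0), goal (3,0), distance |1-3|+|0-0| = 2
Tile 8: at (1,1), goal (1,3), distance |1-1|+|1-3| = 2
Tile 9: at (1,2), goal (2,0), distance |1-2|+|2-0| = 3
Tile 7: at (1,3), goal (1,2), distance |1-1|+|3-2| = 1
Tile 1: at (2,0), goal (0,0), distance |2-0|+|0-0| = 2
Tile 10: at (2,1), goal (2,1), distance |2-2|+|1-1| = 0
Tile 4: at (2,2), goal (0,3), distance |2-0|+|2-3| = 3
Tile 6: at (3,0), goal (1,1), distance |3-1|+|0-1| = 3
Tile 12: at (3,1), goal (2,3), distance |3-2|+|1-3| = 3
Tile 11: at (3,2), goal (2,2), distance |3-2|+|2-2| = 1
Tile 5: at (3,3), goal (1,0), distance |3-1|+|3-0| = 5
Sum: 5 + 0 + 0 + 5 + 2 + 2 + 3 + 1 + 2 + 0 + 3 + 3 + 3 + 1 + 5 = 35

Answer: 35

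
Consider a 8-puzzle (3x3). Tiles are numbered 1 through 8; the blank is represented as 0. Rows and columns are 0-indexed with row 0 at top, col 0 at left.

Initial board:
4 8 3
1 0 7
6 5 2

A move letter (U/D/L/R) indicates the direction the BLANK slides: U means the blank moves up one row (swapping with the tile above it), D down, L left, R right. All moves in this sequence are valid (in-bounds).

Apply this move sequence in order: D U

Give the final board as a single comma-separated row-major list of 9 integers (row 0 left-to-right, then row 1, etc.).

Answer: 4, 8, 3, 1, 0, 7, 6, 5, 2

Derivation:
After move 1 (D):
4 8 3
1 5 7
6 0 2

After move 2 (U):
4 8 3
1 0 7
6 5 2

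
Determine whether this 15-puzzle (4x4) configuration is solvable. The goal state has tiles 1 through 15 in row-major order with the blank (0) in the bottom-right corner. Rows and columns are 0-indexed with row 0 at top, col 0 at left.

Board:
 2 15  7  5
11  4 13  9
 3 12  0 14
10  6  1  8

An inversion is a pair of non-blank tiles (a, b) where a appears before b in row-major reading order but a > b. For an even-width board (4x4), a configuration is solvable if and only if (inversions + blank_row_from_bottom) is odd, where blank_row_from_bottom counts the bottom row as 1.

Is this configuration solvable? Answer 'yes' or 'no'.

Answer: yes

Derivation:
Inversions: 55
Blank is in row 2 (0-indexed from top), which is row 2 counting from the bottom (bottom = 1).
55 + 2 = 57, which is odd, so the puzzle is solvable.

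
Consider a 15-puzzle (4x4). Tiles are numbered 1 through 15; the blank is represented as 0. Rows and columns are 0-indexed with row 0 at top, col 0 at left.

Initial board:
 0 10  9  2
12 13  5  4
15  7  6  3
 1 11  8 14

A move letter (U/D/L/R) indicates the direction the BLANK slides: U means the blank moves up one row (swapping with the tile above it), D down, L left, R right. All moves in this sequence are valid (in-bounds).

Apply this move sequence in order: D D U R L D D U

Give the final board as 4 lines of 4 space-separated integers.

Answer: 12 10  9  2
15 13  5  4
 0  7  6  3
 1 11  8 14

Derivation:
After move 1 (D):
12 10  9  2
 0 13  5  4
15  7  6  3
 1 11  8 14

After move 2 (D):
12 10  9  2
15 13  5  4
 0  7  6  3
 1 11  8 14

After move 3 (U):
12 10  9  2
 0 13  5  4
15  7  6  3
 1 11  8 14

After move 4 (R):
12 10  9  2
13  0  5  4
15  7  6  3
 1 11  8 14

After move 5 (L):
12 10  9  2
 0 13  5  4
15  7  6  3
 1 11  8 14

After move 6 (D):
12 10  9  2
15 13  5  4
 0  7  6  3
 1 11  8 14

After move 7 (D):
12 10  9  2
15 13  5  4
 1  7  6  3
 0 11  8 14

After move 8 (U):
12 10  9  2
15 13  5  4
 0  7  6  3
 1 11  8 14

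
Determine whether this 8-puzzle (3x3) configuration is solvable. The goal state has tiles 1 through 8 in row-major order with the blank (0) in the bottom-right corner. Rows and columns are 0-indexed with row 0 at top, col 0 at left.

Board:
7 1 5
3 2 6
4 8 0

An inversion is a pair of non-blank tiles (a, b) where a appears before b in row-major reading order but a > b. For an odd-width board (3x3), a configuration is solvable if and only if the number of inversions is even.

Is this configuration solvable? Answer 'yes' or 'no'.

Answer: no

Derivation:
Inversions (pairs i<j in row-major order where tile[i] > tile[j] > 0): 11
11 is odd, so the puzzle is not solvable.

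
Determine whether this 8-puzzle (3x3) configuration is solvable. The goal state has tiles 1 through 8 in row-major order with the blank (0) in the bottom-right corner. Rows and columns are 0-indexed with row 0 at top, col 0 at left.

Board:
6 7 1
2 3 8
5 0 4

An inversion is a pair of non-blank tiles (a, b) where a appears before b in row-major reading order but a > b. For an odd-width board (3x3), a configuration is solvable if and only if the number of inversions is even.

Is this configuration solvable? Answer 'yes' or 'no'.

Answer: no

Derivation:
Inversions (pairs i<j in row-major order where tile[i] > tile[j] > 0): 13
13 is odd, so the puzzle is not solvable.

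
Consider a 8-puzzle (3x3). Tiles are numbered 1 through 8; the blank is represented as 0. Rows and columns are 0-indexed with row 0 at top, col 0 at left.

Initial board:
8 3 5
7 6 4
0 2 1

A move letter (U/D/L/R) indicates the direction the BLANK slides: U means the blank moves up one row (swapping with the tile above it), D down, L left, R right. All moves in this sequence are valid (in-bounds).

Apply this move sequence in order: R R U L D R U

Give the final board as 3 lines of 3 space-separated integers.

After move 1 (R):
8 3 5
7 6 4
2 0 1

After move 2 (R):
8 3 5
7 6 4
2 1 0

After move 3 (U):
8 3 5
7 6 0
2 1 4

After move 4 (L):
8 3 5
7 0 6
2 1 4

After move 5 (D):
8 3 5
7 1 6
2 0 4

After move 6 (R):
8 3 5
7 1 6
2 4 0

After move 7 (U):
8 3 5
7 1 0
2 4 6

Answer: 8 3 5
7 1 0
2 4 6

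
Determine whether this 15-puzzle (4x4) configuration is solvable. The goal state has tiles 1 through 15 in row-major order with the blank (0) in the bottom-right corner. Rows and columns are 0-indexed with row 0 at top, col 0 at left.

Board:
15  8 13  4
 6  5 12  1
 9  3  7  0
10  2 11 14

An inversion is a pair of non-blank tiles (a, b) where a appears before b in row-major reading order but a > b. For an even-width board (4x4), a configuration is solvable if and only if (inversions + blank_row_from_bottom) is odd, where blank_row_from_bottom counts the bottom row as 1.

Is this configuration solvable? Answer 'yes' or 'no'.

Answer: yes

Derivation:
Inversions: 55
Blank is in row 2 (0-indexed from top), which is row 2 counting from the bottom (bottom = 1).
55 + 2 = 57, which is odd, so the puzzle is solvable.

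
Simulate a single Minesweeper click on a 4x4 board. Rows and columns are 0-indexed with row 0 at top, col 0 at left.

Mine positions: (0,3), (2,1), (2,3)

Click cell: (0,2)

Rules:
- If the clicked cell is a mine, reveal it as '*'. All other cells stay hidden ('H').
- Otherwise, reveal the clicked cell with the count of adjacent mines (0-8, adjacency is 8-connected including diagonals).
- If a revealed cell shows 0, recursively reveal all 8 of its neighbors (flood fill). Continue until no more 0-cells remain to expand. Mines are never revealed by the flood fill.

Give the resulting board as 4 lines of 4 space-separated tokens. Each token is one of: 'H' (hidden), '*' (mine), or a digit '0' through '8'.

H H 1 H
H H H H
H H H H
H H H H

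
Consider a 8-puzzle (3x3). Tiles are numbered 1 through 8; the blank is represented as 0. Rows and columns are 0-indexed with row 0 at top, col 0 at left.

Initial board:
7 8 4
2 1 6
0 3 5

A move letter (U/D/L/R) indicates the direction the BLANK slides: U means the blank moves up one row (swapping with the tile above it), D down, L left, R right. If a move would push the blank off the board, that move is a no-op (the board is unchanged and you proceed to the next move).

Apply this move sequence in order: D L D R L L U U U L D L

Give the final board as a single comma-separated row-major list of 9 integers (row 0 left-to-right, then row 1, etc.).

Answer: 7, 8, 4, 0, 1, 6, 2, 3, 5

Derivation:
After move 1 (D):
7 8 4
2 1 6
0 3 5

After move 2 (L):
7 8 4
2 1 6
0 3 5

After move 3 (D):
7 8 4
2 1 6
0 3 5

After move 4 (R):
7 8 4
2 1 6
3 0 5

After move 5 (L):
7 8 4
2 1 6
0 3 5

After move 6 (L):
7 8 4
2 1 6
0 3 5

After move 7 (U):
7 8 4
0 1 6
2 3 5

After move 8 (U):
0 8 4
7 1 6
2 3 5

After move 9 (U):
0 8 4
7 1 6
2 3 5

After move 10 (L):
0 8 4
7 1 6
2 3 5

After move 11 (D):
7 8 4
0 1 6
2 3 5

After move 12 (L):
7 8 4
0 1 6
2 3 5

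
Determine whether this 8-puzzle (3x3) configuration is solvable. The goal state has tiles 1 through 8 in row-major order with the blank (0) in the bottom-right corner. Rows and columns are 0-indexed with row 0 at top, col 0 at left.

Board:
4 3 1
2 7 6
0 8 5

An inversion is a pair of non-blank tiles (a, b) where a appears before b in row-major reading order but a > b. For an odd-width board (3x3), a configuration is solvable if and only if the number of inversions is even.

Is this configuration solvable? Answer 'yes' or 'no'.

Answer: no

Derivation:
Inversions (pairs i<j in row-major order where tile[i] > tile[j] > 0): 9
9 is odd, so the puzzle is not solvable.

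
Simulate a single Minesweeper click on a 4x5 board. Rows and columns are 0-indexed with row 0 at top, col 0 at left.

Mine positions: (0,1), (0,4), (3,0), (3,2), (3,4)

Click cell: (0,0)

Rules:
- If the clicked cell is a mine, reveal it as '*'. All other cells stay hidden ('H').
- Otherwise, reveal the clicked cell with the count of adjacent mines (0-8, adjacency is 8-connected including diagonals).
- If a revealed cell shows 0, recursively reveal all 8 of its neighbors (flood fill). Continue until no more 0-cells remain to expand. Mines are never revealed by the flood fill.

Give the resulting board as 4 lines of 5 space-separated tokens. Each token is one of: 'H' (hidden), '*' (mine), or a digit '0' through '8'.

1 H H H H
H H H H H
H H H H H
H H H H H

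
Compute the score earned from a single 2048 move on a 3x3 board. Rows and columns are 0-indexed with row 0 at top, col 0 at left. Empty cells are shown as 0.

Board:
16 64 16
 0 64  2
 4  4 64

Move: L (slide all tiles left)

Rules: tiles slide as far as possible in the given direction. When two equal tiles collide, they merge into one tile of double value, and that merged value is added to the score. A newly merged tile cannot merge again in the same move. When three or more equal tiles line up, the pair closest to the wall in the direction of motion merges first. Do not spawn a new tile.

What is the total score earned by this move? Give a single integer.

Answer: 8

Derivation:
Slide left:
row 0: [16, 64, 16] -> [16, 64, 16]  score +0 (running 0)
row 1: [0, 64, 2] -> [64, 2, 0]  score +0 (running 0)
row 2: [4, 4, 64] -> [8, 64, 0]  score +8 (running 8)
Board after move:
16 64 16
64  2  0
 8 64  0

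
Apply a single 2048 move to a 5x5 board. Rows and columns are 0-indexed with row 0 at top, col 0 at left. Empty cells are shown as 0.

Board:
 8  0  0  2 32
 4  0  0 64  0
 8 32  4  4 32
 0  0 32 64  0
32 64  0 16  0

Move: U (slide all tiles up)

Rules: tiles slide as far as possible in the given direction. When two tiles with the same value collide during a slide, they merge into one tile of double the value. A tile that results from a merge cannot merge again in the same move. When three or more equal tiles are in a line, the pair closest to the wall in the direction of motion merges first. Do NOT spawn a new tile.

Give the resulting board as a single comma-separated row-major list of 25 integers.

Answer: 8, 32, 4, 2, 64, 4, 64, 32, 64, 0, 8, 0, 0, 4, 0, 32, 0, 0, 64, 0, 0, 0, 0, 16, 0

Derivation:
Slide up:
col 0: [8, 4, 8, 0, 32] -> [8, 4, 8, 32, 0]
col 1: [0, 0, 32, 0, 64] -> [32, 64, 0, 0, 0]
col 2: [0, 0, 4, 32, 0] -> [4, 32, 0, 0, 0]
col 3: [2, 64, 4, 64, 16] -> [2, 64, 4, 64, 16]
col 4: [32, 0, 32, 0, 0] -> [64, 0, 0, 0, 0]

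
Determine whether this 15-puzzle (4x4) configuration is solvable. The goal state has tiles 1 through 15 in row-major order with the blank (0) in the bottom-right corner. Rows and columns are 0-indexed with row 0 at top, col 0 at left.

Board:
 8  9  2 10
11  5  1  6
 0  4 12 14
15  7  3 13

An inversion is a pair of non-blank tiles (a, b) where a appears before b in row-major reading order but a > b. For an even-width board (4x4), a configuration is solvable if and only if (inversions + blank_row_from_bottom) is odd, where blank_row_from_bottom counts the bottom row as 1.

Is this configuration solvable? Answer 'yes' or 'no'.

Inversions: 42
Blank is in row 2 (0-indexed from top), which is row 2 counting from the bottom (bottom = 1).
42 + 2 = 44, which is even, so the puzzle is not solvable.

Answer: no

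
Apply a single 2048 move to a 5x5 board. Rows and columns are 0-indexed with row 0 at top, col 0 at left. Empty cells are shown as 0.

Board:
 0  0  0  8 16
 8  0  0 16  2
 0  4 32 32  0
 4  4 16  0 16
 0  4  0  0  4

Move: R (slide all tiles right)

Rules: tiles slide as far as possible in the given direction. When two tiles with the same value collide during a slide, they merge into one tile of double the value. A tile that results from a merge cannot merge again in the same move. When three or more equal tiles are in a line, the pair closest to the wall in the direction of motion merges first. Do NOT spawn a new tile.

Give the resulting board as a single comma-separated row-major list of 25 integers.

Slide right:
row 0: [0, 0, 0, 8, 16] -> [0, 0, 0, 8, 16]
row 1: [8, 0, 0, 16, 2] -> [0, 0, 8, 16, 2]
row 2: [0, 4, 32, 32, 0] -> [0, 0, 0, 4, 64]
row 3: [4, 4, 16, 0, 16] -> [0, 0, 0, 8, 32]
row 4: [0, 4, 0, 0, 4] -> [0, 0, 0, 0, 8]

Answer: 0, 0, 0, 8, 16, 0, 0, 8, 16, 2, 0, 0, 0, 4, 64, 0, 0, 0, 8, 32, 0, 0, 0, 0, 8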